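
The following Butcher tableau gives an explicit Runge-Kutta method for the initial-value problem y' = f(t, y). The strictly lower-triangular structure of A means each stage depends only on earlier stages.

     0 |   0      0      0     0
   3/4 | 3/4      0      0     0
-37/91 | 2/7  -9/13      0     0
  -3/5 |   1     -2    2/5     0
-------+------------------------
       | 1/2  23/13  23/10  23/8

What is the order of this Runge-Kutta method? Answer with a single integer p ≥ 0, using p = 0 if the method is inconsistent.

b = (1/2, 23/13, 23/10, 23/8)
c = (0, 3/4, -37/91, -3/5)
Ac = (0, 0, -27/52, -1513/910)
Σ b_i: 1/2·1 + 23/13·1 + 23/10·1 + 23/8·1 = 3871/520 ≠ 1 ⇒ order 0.

0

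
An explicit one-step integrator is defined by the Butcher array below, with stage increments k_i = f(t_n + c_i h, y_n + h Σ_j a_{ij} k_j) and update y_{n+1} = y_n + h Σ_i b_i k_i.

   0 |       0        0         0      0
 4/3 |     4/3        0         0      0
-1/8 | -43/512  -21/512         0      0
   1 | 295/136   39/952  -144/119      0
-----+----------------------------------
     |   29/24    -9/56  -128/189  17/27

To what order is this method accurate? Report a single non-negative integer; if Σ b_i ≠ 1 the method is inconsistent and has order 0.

4

b = (29/24, -9/56, -128/189, 17/27)
c = (0, 4/3, -1/8, 1)
Ac = (0, 0, -7/128, 7/34)
Σ b_i: 29/24·1 + (-9/56)·1 + (-128/189)·1 + 17/27·1 = 1 ✓
b·c: (-9/56)·4/3 + (-128/189)·(-1/8) + 17/27·1 = 1/2 ✓
b·c²: (-9/56)·16/9 + (-128/189)·1/64 + 17/27·1 = 1/3 ✓
b·Ac: (-128/189)·(-7/128) + 17/27·7/34 = 1/6 ✓
b·c³: (-9/56)·64/27 + (-128/189)·(-1/512) + 17/27·1 = 1/4 ✓
b·(c∘Ac): (-128/189)·7/1024 + 17/27·7/34 = 1/8 ✓
b·Ac²: (-128/189)·(-7/96) + 17/27·11/204 = 1/12 ✓
b·A²c: 17/27·9/136 = 1/24 ✓; 4 stages ⇒ order 4.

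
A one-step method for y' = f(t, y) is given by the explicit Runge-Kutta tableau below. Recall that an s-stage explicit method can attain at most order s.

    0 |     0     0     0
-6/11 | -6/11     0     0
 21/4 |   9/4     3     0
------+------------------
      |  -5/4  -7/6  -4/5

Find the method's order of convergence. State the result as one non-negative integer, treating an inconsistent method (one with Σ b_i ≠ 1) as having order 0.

b = (-5/4, -7/6, -4/5)
c = (0, -6/11, 21/4)
Ac = (0, 0, -18/11)
Σ b_i: (-5/4)·1 + (-7/6)·1 + (-4/5)·1 = -193/60 ≠ 1 ⇒ order 0.

0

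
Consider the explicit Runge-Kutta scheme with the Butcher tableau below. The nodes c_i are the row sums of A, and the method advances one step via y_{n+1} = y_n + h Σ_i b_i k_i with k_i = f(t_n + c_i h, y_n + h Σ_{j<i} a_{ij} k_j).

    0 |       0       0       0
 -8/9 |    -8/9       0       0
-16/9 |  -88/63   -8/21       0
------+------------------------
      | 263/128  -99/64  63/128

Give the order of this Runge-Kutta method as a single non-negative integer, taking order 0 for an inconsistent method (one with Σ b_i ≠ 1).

b = (263/128, -99/64, 63/128)
c = (0, -8/9, -16/9)
Ac = (0, 0, 64/189)
Σ b_i: 263/128·1 + (-99/64)·1 + 63/128·1 = 1 ✓
b·c: (-99/64)·(-8/9) + 63/128·(-16/9) = 1/2 ✓
b·c²: (-99/64)·64/81 + 63/128·256/81 = 1/3 ✓
b·Ac: 63/128·64/189 = 1/6 ✓; 3 stages ⇒ order 3.

3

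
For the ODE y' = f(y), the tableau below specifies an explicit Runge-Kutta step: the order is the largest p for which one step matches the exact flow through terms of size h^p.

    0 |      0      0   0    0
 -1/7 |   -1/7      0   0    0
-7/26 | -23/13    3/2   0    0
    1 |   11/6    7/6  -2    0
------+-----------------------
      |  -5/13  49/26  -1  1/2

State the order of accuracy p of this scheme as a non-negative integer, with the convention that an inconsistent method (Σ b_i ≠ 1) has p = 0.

b = (-5/13, 49/26, -1, 1/2)
c = (0, -1/7, -7/26, 1)
Ac = (0, 0, -3/14, 29/78)
Σ b_i: (-5/13)·1 + 49/26·1 + (-1)·1 + 1/2·1 = 1 ✓
b·c: 49/26·(-1/7) + (-1)·(-7/26) + 1/2·1 = 1/2 ✓
b·c²: 49/26·1/49 + (-1)·49/676 + 1/2·1 = 315/676 ≠ 1/3 ⇒ order 2.
b·Ac: (-1)·(-3/14) + 1/2·29/78 = 437/1092 ≠ 1/6

2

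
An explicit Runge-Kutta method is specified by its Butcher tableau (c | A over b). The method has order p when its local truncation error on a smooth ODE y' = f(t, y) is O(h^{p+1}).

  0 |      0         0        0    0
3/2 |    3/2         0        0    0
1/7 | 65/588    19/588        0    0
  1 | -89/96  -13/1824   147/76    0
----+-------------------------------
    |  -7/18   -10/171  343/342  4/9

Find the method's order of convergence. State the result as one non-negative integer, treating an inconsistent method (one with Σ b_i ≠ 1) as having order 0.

b = (-7/18, -10/171, 343/342, 4/9)
c = (0, 3/2, 1/7, 1)
Ac = (0, 0, 19/392, 17/64)
Σ b_i: (-7/18)·1 + (-10/171)·1 + 343/342·1 + 4/9·1 = 1 ✓
b·c: (-10/171)·3/2 + 343/342·1/7 + 4/9·1 = 1/2 ✓
b·c²: (-10/171)·9/4 + 343/342·1/49 + 4/9·1 = 1/3 ✓
b·Ac: 343/342·19/392 + 4/9·17/64 = 1/6 ✓
b·c³: (-10/171)·27/8 + 343/342·1/343 + 4/9·1 = 1/4 ✓
b·(c∘Ac): 343/342·19/2744 + 4/9·17/64 = 1/8 ✓
b·Ac²: 343/342·57/784 + 4/9·3/128 = 1/12 ✓
b·A²c: 4/9·3/32 = 1/24 ✓; 4 stages ⇒ order 4.

4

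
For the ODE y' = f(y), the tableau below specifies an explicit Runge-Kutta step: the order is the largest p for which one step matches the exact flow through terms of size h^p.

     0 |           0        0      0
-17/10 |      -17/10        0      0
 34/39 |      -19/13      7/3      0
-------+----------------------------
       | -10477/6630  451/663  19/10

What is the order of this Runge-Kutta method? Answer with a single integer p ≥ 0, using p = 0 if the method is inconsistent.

b = (-10477/6630, 451/663, 19/10)
c = (0, -17/10, 34/39)
Ac = (0, 0, -119/30)
Σ b_i: (-10477/6630)·1 + 451/663·1 + 19/10·1 = 1 ✓
b·c: 451/663·(-17/10) + 19/10·34/39 = 1/2 ✓
b·c²: 451/663·289/100 + 19/10·1156/1521 = 518653/152100 ≠ 1/3 ⇒ order 2.
b·Ac: 19/10·(-119/30) = -2261/300 ≠ 1/6

2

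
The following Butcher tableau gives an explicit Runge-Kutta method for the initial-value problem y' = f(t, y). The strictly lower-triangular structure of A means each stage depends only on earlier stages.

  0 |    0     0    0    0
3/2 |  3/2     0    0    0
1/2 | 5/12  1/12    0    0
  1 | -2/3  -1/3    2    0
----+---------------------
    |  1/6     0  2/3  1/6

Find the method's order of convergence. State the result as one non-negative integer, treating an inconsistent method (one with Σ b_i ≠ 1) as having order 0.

b = (1/6, 0, 2/3, 1/6)
c = (0, 3/2, 1/2, 1)
Ac = (0, 0, 1/8, 1/2)
Σ b_i: 1/6·1 + 2/3·1 + 1/6·1 = 1 ✓
b·c: 2/3·1/2 + 1/6·1 = 1/2 ✓
b·c²: 2/3·1/4 + 1/6·1 = 1/3 ✓
b·Ac: 2/3·1/8 + 1/6·1/2 = 1/6 ✓
b·c³: 2/3·1/8 + 1/6·1 = 1/4 ✓
b·(c∘Ac): 2/3·1/16 + 1/6·1/2 = 1/8 ✓
b·Ac²: 2/3·3/16 + 1/6·(-1/4) = 1/12 ✓
b·A²c: 1/6·1/4 = 1/24 ✓; 4 stages ⇒ order 4.

4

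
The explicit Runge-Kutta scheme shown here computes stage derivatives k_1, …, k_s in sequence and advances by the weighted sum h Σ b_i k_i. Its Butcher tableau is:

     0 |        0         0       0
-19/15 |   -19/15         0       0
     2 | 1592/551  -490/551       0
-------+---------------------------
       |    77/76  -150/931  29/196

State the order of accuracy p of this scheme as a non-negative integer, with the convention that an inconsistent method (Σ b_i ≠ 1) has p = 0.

3

b = (77/76, -150/931, 29/196)
c = (0, -19/15, 2)
Ac = (0, 0, 98/87)
Σ b_i: 77/76·1 + (-150/931)·1 + 29/196·1 = 1 ✓
b·c: (-150/931)·(-19/15) + 29/196·2 = 1/2 ✓
b·c²: (-150/931)·361/225 + 29/196·4 = 1/3 ✓
b·Ac: 29/196·98/87 = 1/6 ✓; 3 stages ⇒ order 3.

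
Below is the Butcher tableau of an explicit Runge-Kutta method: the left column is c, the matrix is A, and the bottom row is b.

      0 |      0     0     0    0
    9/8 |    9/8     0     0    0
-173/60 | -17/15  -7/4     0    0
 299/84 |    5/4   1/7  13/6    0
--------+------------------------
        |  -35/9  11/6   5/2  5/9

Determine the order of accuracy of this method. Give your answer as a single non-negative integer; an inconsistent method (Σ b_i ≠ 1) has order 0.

1

b = (-35/9, 11/6, 5/2, 5/9)
c = (0, 9/8, -173/60, 299/84)
Ac = (0, 0, -63/32, -7669/1260)
Σ b_i: (-35/9)·1 + 11/6·1 + 5/2·1 + 5/9·1 = 1 ✓
b·c: 11/6·9/8 + 5/2·(-173/60) + 5/9·299/84 = -9581/3024 ≠ 1/2 ⇒ order 1.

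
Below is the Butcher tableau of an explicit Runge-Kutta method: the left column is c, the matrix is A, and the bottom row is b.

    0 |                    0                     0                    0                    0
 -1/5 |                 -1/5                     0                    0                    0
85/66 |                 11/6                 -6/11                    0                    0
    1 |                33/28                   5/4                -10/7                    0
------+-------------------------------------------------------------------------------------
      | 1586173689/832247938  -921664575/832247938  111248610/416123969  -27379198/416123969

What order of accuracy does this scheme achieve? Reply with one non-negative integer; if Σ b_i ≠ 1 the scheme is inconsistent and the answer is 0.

3

b = (1586173689/832247938, -921664575/832247938, 111248610/416123969, -27379198/416123969)
c = (0, -1/5, 85/66, 1)
Ac = (0, 0, 6/55, -1931/924)
Σ b_i: 1586173689/832247938·1 + (-921664575/832247938)·1 + 111248610/416123969·1 + (-27379198/416123969)·1 = 1 ✓
b·c: (-921664575/832247938)·(-1/5) + 111248610/416123969·85/66 + (-27379198/416123969)·1 = 1/2 ✓
b·c²: (-921664575/832247938)·1/25 + 111248610/416123969·7225/4356 + (-27379198/416123969)·1 = 1/3 ✓
b·Ac: 111248610/416123969·6/55 + (-27379198/416123969)·(-1931/924) = 1/6 ✓
b·c³: (-921664575/832247938)·(-1/125) + 111248610/416123969·614125/287496 + (-27379198/416123969)·1 = 423615993269/823925458620 ≠ 1/4 ⇒ order 3.
b·(c∘Ac): 111248610/416123969·17/121 + (-27379198/416123969)·(-1931/924) = 437086517/2496743814 ≠ 1/8
b·Ac²: 111248610/416123969·(-6/275) + (-27379198/416123969)·(-353627/152460) = 60467313473/411962729310 ≠ 1/12
b·A²c: (-27379198/416123969)·(-12/77) = 4266888/416123969 ≠ 1/24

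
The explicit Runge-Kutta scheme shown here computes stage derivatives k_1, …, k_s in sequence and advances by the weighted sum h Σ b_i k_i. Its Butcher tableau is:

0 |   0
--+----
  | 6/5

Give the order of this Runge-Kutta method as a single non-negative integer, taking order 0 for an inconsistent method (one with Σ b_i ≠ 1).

b = (6/5)
c = (0)
Σ b_i: 6/5·1 = 6/5 ≠ 1 ⇒ order 0.

0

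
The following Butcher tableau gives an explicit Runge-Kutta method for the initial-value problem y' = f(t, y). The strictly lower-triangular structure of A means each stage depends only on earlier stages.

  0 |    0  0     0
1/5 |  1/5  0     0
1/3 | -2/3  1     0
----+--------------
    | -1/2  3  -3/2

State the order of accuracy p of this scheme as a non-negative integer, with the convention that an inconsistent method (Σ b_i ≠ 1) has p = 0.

b = (-1/2, 3, -3/2)
c = (0, 1/5, 1/3)
Ac = (0, 0, 1/5)
Σ b_i: (-1/2)·1 + 3·1 + (-3/2)·1 = 1 ✓
b·c: 3·1/5 + (-3/2)·1/3 = 1/10 ≠ 1/2 ⇒ order 1.

1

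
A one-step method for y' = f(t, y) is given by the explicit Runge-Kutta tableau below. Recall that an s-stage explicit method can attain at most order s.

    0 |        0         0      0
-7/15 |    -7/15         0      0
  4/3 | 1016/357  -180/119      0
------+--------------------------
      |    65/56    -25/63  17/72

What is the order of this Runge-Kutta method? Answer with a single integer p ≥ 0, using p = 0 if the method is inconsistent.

b = (65/56, -25/63, 17/72)
c = (0, -7/15, 4/3)
Ac = (0, 0, 12/17)
Σ b_i: 65/56·1 + (-25/63)·1 + 17/72·1 = 1 ✓
b·c: (-25/63)·(-7/15) + 17/72·4/3 = 1/2 ✓
b·c²: (-25/63)·49/225 + 17/72·16/9 = 1/3 ✓
b·Ac: 17/72·12/17 = 1/6 ✓; 3 stages ⇒ order 3.

3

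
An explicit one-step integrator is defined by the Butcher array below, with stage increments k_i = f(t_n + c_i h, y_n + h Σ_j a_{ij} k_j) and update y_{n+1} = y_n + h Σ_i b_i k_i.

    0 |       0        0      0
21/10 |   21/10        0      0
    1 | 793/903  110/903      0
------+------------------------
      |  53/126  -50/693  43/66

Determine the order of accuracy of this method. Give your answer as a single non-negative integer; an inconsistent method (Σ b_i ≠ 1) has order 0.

b = (53/126, -50/693, 43/66)
c = (0, 21/10, 1)
Ac = (0, 0, 11/43)
Σ b_i: 53/126·1 + (-50/693)·1 + 43/66·1 = 1 ✓
b·c: (-50/693)·21/10 + 43/66·1 = 1/2 ✓
b·c²: (-50/693)·441/100 + 43/66·1 = 1/3 ✓
b·Ac: 43/66·11/43 = 1/6 ✓; 3 stages ⇒ order 3.

3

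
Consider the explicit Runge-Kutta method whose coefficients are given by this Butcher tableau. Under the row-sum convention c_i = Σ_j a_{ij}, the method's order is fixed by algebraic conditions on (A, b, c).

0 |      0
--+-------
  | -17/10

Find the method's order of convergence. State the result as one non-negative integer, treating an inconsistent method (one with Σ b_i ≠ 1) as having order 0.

0

b = (-17/10)
c = (0)
Σ b_i: (-17/10)·1 = -17/10 ≠ 1 ⇒ order 0.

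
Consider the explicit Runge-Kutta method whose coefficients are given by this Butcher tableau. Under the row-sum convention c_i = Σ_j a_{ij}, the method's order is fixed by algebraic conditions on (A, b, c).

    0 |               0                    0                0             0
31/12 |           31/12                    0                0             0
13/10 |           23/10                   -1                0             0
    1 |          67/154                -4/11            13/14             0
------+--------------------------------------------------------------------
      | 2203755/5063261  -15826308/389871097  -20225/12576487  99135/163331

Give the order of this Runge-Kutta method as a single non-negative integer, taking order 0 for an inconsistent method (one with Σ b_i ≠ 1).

3

b = (2203755/5063261, -15826308/389871097, -20225/12576487, 99135/163331)
c = (0, 31/12, 13/10, 1)
Ac = (0, 0, -31/12, 1237/4620)
Σ b_i: 2203755/5063261·1 + (-15826308/389871097)·1 + (-20225/12576487)·1 + 99135/163331·1 = 1 ✓
b·c: (-15826308/389871097)·31/12 + (-20225/12576487)·13/10 + 99135/163331·1 = 1/2 ✓
b·c²: (-15826308/389871097)·961/144 + (-20225/12576487)·169/100 + 99135/163331·1 = 1/3 ✓
b·Ac: (-20225/12576487)·(-31/12) + 99135/163331·1237/4620 = 1/6 ✓
b·c³: (-15826308/389871097)·29791/1728 + (-20225/12576487)·2197/1000 + 99135/163331·1 = -11338517/117598320 ≠ 1/4 ⇒ order 3.
b·(c∘Ac): (-20225/12576487)·(-403/120) + 99135/163331·1237/4620 = 50682133/301835688 ≠ 1/8
b·Ac²: (-20225/12576487)·(-961/144) + 99135/163331·(-118847/138600) = -59942569/117598320 ≠ 1/12
b·A²c: 99135/163331·(-403/168) = -13317135/9146536 ≠ 1/24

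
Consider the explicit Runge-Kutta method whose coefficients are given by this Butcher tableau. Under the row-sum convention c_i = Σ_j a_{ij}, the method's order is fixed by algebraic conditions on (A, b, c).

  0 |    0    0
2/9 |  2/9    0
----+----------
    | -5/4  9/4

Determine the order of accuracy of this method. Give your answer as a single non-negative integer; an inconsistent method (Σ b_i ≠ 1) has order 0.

2

b = (-5/4, 9/4)
c = (0, 2/9)
Σ b_i: (-5/4)·1 + 9/4·1 = 1 ✓
b·c: 9/4·2/9 = 1/2 ✓; 2 stages ⇒ order 2.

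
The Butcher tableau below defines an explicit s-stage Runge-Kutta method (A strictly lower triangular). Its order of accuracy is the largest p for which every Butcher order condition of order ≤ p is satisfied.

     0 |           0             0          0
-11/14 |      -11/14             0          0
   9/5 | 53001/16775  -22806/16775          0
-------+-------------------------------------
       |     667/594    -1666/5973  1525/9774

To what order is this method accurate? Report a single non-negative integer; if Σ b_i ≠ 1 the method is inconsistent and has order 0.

3

b = (667/594, -1666/5973, 1525/9774)
c = (0, -11/14, 9/5)
Ac = (0, 0, 1629/1525)
Σ b_i: 667/594·1 + (-1666/5973)·1 + 1525/9774·1 = 1 ✓
b·c: (-1666/5973)·(-11/14) + 1525/9774·9/5 = 1/2 ✓
b·c²: (-1666/5973)·121/196 + 1525/9774·81/25 = 1/3 ✓
b·Ac: 1525/9774·1629/1525 = 1/6 ✓; 3 stages ⇒ order 3.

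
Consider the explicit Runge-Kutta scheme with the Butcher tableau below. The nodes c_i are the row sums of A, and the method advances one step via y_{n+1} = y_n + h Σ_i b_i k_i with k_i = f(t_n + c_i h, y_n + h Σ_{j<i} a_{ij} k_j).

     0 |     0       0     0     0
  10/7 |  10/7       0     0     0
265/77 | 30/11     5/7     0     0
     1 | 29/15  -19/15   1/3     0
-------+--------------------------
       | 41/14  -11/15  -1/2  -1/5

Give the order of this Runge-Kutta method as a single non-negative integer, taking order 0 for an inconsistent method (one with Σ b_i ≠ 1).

0

b = (41/14, -11/15, -1/2, -1/5)
c = (0, 10/7, 265/77, 1)
Ac = (0, 0, 50/49, -51/77)
Σ b_i: 41/14·1 + (-11/15)·1 + (-1/2)·1 + (-1/5)·1 = 157/105 ≠ 1 ⇒ order 0.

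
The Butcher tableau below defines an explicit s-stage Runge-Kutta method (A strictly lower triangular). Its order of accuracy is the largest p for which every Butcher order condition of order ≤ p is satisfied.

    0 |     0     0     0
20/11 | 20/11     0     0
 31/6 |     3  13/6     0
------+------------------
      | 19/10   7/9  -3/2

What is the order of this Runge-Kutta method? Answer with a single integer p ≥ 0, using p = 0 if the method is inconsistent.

b = (19/10, 7/9, -3/2)
c = (0, 20/11, 31/6)
Ac = (0, 0, 130/33)
Σ b_i: 19/10·1 + 7/9·1 + (-3/2)·1 = 53/45 ≠ 1 ⇒ order 0.

0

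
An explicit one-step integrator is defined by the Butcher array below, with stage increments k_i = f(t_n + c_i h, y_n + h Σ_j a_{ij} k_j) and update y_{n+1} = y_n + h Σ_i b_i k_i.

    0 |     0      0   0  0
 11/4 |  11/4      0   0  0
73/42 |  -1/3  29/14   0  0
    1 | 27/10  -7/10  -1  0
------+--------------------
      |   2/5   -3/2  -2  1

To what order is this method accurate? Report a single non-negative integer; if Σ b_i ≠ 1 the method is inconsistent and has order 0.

0

b = (2/5, -3/2, -2, 1)
c = (0, 11/4, 73/42, 1)
Ac = (0, 0, 319/56, -3077/840)
Σ b_i: 2/5·1 + (-3/2)·1 + (-2)·1 + 1·1 = -21/10 ≠ 1 ⇒ order 0.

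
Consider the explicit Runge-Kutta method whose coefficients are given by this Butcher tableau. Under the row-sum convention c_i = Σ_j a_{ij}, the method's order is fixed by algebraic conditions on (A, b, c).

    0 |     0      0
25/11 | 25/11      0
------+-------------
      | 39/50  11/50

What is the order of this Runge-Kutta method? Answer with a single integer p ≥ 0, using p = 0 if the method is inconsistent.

2

b = (39/50, 11/50)
c = (0, 25/11)
Σ b_i: 39/50·1 + 11/50·1 = 1 ✓
b·c: 11/50·25/11 = 1/2 ✓; 2 stages ⇒ order 2.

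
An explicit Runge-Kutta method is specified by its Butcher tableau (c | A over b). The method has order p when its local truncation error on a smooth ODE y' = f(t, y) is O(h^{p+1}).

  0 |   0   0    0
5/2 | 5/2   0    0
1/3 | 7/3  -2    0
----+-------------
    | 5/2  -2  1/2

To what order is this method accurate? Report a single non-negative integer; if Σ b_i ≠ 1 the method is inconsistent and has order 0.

1

b = (5/2, -2, 1/2)
c = (0, 5/2, 1/3)
Ac = (0, 0, -5)
Σ b_i: 5/2·1 + (-2)·1 + 1/2·1 = 1 ✓
b·c: (-2)·5/2 + 1/2·1/3 = -29/6 ≠ 1/2 ⇒ order 1.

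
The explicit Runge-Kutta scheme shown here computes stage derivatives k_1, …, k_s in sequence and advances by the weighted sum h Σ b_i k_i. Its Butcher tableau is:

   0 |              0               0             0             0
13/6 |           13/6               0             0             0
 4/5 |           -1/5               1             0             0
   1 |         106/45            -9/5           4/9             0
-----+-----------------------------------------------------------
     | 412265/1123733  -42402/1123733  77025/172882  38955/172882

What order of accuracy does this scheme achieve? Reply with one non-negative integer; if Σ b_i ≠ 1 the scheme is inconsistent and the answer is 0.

3

b = (412265/1123733, -42402/1123733, 77025/172882, 38955/172882)
c = (0, 13/6, 4/5, 1)
Ac = (0, 0, 13/6, -319/90)
Σ b_i: 412265/1123733·1 + (-42402/1123733)·1 + 77025/172882·1 + 38955/172882·1 = 1 ✓
b·c: (-42402/1123733)·13/6 + 77025/172882·4/5 + 38955/172882·1 = 1/2 ✓
b·c²: (-42402/1123733)·169/36 + 77025/172882·16/25 + 38955/172882·1 = 1/3 ✓
b·Ac: 77025/172882·13/6 + 38955/172882·(-319/90) = 1/6 ✓
b·c³: (-42402/1123733)·2197/216 + 77025/172882·64/125 + 38955/172882·1 = 1083647/15559380 ≠ 1/4 ⇒ order 3.
b·(c∘Ac): 77025/172882·26/15 + 38955/172882·(-319/90) = -27383/1037292 ≠ 1/8
b·Ac²: 77025/172882·169/36 + 38955/172882·(-7349/900) = 1305011/5186460 ≠ 1/12
b·A²c: 38955/172882·26/27 = 168805/777969 ≠ 1/24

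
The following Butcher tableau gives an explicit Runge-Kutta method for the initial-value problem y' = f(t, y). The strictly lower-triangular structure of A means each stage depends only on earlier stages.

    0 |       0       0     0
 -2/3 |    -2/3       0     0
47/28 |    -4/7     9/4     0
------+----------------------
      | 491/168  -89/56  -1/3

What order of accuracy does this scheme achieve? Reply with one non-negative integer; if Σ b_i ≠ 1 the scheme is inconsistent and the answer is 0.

b = (491/168, -89/56, -1/3)
c = (0, -2/3, 47/28)
Ac = (0, 0, -3/2)
Σ b_i: 491/168·1 + (-89/56)·1 + (-1/3)·1 = 1 ✓
b·c: (-89/56)·(-2/3) + (-1/3)·47/28 = 1/2 ✓
b·c²: (-89/56)·4/9 + (-1/3)·2209/784 = -11611/7056 ≠ 1/3 ⇒ order 2.
b·Ac: (-1/3)·(-3/2) = 1/2 ≠ 1/6

2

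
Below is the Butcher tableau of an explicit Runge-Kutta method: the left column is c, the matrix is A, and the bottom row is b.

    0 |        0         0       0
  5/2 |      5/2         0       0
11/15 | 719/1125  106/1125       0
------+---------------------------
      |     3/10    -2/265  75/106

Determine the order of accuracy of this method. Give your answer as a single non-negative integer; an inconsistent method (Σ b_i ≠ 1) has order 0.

b = (3/10, -2/265, 75/106)
c = (0, 5/2, 11/15)
Ac = (0, 0, 53/225)
Σ b_i: 3/10·1 + (-2/265)·1 + 75/106·1 = 1 ✓
b·c: (-2/265)·5/2 + 75/106·11/15 = 1/2 ✓
b·c²: (-2/265)·25/4 + 75/106·121/225 = 1/3 ✓
b·Ac: 75/106·53/225 = 1/6 ✓; 3 stages ⇒ order 3.

3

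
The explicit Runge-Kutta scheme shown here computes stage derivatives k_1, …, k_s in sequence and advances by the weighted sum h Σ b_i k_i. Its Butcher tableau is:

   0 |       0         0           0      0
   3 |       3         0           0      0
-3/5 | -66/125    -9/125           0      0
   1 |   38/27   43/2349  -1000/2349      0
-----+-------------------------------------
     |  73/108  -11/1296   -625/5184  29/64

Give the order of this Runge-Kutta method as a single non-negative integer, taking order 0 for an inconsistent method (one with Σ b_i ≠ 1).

b = (73/108, -11/1296, -625/5184, 29/64)
c = (0, 3, -3/5, 1)
Ac = (0, 0, -27/125, 9/29)
Σ b_i: 73/108·1 + (-11/1296)·1 + (-625/5184)·1 + 29/64·1 = 1 ✓
b·c: (-11/1296)·3 + (-625/5184)·(-3/5) + 29/64·1 = 1/2 ✓
b·c²: (-11/1296)·9 + (-625/5184)·9/25 + 29/64·1 = 1/3 ✓
b·Ac: (-625/5184)·(-27/125) + 29/64·9/29 = 1/6 ✓
b·c³: (-11/1296)·27 + (-625/5184)·(-27/125) + 29/64·1 = 1/4 ✓
b·(c∘Ac): (-625/5184)·81/625 + 29/64·9/29 = 1/8 ✓
b·Ac²: (-625/5184)·(-81/125) + 29/64·1/87 = 1/12 ✓
b·A²c: 29/64·8/87 = 1/24 ✓; 4 stages ⇒ order 4.

4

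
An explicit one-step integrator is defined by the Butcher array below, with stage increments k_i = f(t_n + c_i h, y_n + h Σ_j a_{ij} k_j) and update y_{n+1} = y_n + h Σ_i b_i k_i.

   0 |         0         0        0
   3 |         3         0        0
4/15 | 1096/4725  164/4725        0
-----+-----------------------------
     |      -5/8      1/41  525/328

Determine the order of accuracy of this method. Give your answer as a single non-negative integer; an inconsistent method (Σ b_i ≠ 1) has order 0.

3

b = (-5/8, 1/41, 525/328)
c = (0, 3, 4/15)
Ac = (0, 0, 164/1575)
Σ b_i: (-5/8)·1 + 1/41·1 + 525/328·1 = 1 ✓
b·c: 1/41·3 + 525/328·4/15 = 1/2 ✓
b·c²: 1/41·9 + 525/328·16/225 = 1/3 ✓
b·Ac: 525/328·164/1575 = 1/6 ✓; 3 stages ⇒ order 3.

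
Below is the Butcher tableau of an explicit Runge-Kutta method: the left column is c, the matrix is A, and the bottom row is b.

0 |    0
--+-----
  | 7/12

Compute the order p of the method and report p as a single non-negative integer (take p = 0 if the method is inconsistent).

0

b = (7/12)
c = (0)
Σ b_i: 7/12·1 = 7/12 ≠ 1 ⇒ order 0.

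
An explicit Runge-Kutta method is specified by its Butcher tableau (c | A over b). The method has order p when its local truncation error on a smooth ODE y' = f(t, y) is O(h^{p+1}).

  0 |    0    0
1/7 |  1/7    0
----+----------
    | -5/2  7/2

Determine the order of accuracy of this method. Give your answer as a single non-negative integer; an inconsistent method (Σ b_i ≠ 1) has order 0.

b = (-5/2, 7/2)
c = (0, 1/7)
Σ b_i: (-5/2)·1 + 7/2·1 = 1 ✓
b·c: 7/2·1/7 = 1/2 ✓; 2 stages ⇒ order 2.

2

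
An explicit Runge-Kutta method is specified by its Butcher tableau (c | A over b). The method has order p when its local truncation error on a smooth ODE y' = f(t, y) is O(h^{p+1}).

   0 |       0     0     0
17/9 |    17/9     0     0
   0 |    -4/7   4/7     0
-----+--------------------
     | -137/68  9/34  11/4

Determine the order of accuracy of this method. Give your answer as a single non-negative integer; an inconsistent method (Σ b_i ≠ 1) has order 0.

b = (-137/68, 9/34, 11/4)
c = (0, 17/9, 0)
Ac = (0, 0, 68/63)
Σ b_i: (-137/68)·1 + 9/34·1 + 11/4·1 = 1 ✓
b·c: 9/34·17/9 = 1/2 ✓
b·c²: 9/34·289/81 = 17/18 ≠ 1/3 ⇒ order 2.
b·Ac: 11/4·68/63 = 187/63 ≠ 1/6

2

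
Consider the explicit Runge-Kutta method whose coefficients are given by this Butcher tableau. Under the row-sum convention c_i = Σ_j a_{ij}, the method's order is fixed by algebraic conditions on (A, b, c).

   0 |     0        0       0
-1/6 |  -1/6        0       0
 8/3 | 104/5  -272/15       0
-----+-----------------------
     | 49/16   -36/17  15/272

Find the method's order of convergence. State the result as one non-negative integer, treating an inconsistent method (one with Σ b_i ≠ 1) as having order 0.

3

b = (49/16, -36/17, 15/272)
c = (0, -1/6, 8/3)
Ac = (0, 0, 136/45)
Σ b_i: 49/16·1 + (-36/17)·1 + 15/272·1 = 1 ✓
b·c: (-36/17)·(-1/6) + 15/272·8/3 = 1/2 ✓
b·c²: (-36/17)·1/36 + 15/272·64/9 = 1/3 ✓
b·Ac: 15/272·136/45 = 1/6 ✓; 3 stages ⇒ order 3.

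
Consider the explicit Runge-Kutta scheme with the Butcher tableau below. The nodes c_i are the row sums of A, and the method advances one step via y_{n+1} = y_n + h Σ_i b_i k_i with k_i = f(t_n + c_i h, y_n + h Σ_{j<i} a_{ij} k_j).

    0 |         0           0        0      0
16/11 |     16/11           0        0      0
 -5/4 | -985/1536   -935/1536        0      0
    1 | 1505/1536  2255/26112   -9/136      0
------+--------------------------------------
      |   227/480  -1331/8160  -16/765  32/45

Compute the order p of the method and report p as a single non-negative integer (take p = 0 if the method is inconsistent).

4

b = (227/480, -1331/8160, -16/765, 32/45)
c = (0, 16/11, -5/4, 1)
Ac = (0, 0, -85/96, 5/24)
Σ b_i: 227/480·1 + (-1331/8160)·1 + (-16/765)·1 + 32/45·1 = 1 ✓
b·c: (-1331/8160)·16/11 + (-16/765)·(-5/4) + 32/45·1 = 1/2 ✓
b·c²: (-1331/8160)·256/121 + (-16/765)·25/16 + 32/45·1 = 1/3 ✓
b·Ac: (-16/765)·(-85/96) + 32/45·5/24 = 1/6 ✓
b·c³: (-1331/8160)·4096/1331 + (-16/765)·(-125/64) + 32/45·1 = 1/4 ✓
b·(c∘Ac): (-16/765)·425/384 + 32/45·5/24 = 1/8 ✓
b·Ac²: (-16/765)·(-85/66) + 32/45·335/4224 = 1/12 ✓
b·A²c: 32/45·15/256 = 1/24 ✓; 4 stages ⇒ order 4.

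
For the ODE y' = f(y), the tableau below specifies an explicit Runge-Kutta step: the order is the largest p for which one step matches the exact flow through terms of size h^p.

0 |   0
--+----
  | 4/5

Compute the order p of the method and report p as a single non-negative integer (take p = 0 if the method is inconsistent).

b = (4/5)
c = (0)
Σ b_i: 4/5·1 = 4/5 ≠ 1 ⇒ order 0.

0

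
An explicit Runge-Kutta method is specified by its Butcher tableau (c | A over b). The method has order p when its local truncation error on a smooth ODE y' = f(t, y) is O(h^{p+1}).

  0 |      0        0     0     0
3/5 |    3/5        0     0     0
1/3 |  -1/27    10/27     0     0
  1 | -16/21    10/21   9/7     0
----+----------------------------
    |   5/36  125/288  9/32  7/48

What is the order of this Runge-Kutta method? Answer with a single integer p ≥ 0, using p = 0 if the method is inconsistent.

b = (5/36, 125/288, 9/32, 7/48)
c = (0, 3/5, 1/3, 1)
Ac = (0, 0, 2/9, 5/7)
Σ b_i: 5/36·1 + 125/288·1 + 9/32·1 + 7/48·1 = 1 ✓
b·c: 125/288·3/5 + 9/32·1/3 + 7/48·1 = 1/2 ✓
b·c²: 125/288·9/25 + 9/32·1/9 + 7/48·1 = 1/3 ✓
b·Ac: 9/32·2/9 + 7/48·5/7 = 1/6 ✓
b·c³: 125/288·27/125 + 9/32·1/27 + 7/48·1 = 1/4 ✓
b·(c∘Ac): 9/32·2/27 + 7/48·5/7 = 1/8 ✓
b·Ac²: 9/32·2/15 + 7/48·11/35 = 1/12 ✓
b·A²c: 7/48·2/7 = 1/24 ✓; 4 stages ⇒ order 4.

4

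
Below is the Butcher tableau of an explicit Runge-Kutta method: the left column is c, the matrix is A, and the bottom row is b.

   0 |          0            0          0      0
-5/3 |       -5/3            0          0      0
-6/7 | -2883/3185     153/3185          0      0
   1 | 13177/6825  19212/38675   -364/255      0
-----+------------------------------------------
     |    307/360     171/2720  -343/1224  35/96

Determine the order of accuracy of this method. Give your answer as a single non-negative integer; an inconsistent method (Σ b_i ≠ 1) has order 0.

4

b = (307/360, 171/2720, -343/1224, 35/96)
c = (0, -5/3, -6/7, 1)
Ac = (0, 0, -51/637, 36/91)
Σ b_i: 307/360·1 + 171/2720·1 + (-343/1224)·1 + 35/96·1 = 1 ✓
b·c: 171/2720·(-5/3) + (-343/1224)·(-6/7) + 35/96·1 = 1/2 ✓
b·c²: 171/2720·25/9 + (-343/1224)·36/49 + 35/96·1 = 1/3 ✓
b·Ac: (-343/1224)·(-51/637) + 35/96·36/91 = 1/6 ✓
b·c³: 171/2720·(-125/27) + (-343/1224)·(-216/343) + 35/96·1 = 1/4 ✓
b·(c∘Ac): (-343/1224)·306/4459 + 35/96·36/91 = 1/8 ✓
b·Ac²: (-343/1224)·85/637 + 35/96·452/1365 = 1/12 ✓
b·A²c: 35/96·4/35 = 1/24 ✓; 4 stages ⇒ order 4.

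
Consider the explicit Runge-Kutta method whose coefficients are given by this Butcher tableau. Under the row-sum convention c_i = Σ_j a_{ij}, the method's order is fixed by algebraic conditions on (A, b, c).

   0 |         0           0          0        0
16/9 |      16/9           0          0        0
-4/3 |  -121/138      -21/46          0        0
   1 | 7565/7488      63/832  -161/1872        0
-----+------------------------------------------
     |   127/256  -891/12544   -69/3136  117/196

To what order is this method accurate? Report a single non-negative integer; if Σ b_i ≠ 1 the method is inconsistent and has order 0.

b = (127/256, -891/12544, -69/3136, 117/196)
c = (0, 16/9, -4/3, 1)
Ac = (0, 0, -56/69, 175/702)
Σ b_i: 127/256·1 + (-891/12544)·1 + (-69/3136)·1 + 117/196·1 = 1 ✓
b·c: (-891/12544)·16/9 + (-69/3136)·(-4/3) + 117/196·1 = 1/2 ✓
b·c²: (-891/12544)·256/81 + (-69/3136)·16/9 + 117/196·1 = 1/3 ✓
b·Ac: (-69/3136)·(-56/69) + 117/196·175/702 = 1/6 ✓
b·c³: (-891/12544)·4096/729 + (-69/3136)·(-64/27) + 117/196·1 = 1/4 ✓
b·(c∘Ac): (-69/3136)·224/207 + 117/196·175/702 = 1/8 ✓
b·Ac²: (-69/3136)·(-896/621) + 117/196·7/81 = 1/12 ✓
b·A²c: 117/196·49/702 = 1/24 ✓; 4 stages ⇒ order 4.

4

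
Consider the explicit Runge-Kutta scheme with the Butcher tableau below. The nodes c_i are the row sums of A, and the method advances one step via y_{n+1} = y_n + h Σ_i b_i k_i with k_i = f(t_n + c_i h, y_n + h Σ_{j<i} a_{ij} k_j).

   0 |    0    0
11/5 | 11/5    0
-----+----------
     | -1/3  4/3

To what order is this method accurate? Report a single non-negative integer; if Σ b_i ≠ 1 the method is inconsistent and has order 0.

b = (-1/3, 4/3)
c = (0, 11/5)
Σ b_i: (-1/3)·1 + 4/3·1 = 1 ✓
b·c: 4/3·11/5 = 44/15 ≠ 1/2 ⇒ order 1.

1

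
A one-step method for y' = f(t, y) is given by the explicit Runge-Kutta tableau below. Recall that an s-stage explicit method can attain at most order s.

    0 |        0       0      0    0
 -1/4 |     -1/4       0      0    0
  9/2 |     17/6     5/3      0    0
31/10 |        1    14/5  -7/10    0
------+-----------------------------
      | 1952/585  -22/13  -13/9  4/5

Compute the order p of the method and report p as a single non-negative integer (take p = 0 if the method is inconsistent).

1

b = (1952/585, -22/13, -13/9, 4/5)
c = (0, -1/4, 9/2, 31/10)
Ac = (0, 0, -5/12, -77/20)
Σ b_i: 1952/585·1 + (-22/13)·1 + (-13/9)·1 + 4/5·1 = 1 ✓
b·c: (-22/13)·(-1/4) + (-13/9)·9/2 + 4/5·31/10 = -1169/325 ≠ 1/2 ⇒ order 1.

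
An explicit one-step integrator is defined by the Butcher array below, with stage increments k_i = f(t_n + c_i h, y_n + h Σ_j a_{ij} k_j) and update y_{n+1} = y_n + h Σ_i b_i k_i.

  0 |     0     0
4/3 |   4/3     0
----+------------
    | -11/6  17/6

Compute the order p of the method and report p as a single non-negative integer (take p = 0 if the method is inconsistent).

b = (-11/6, 17/6)
c = (0, 4/3)
Σ b_i: (-11/6)·1 + 17/6·1 = 1 ✓
b·c: 17/6·4/3 = 34/9 ≠ 1/2 ⇒ order 1.

1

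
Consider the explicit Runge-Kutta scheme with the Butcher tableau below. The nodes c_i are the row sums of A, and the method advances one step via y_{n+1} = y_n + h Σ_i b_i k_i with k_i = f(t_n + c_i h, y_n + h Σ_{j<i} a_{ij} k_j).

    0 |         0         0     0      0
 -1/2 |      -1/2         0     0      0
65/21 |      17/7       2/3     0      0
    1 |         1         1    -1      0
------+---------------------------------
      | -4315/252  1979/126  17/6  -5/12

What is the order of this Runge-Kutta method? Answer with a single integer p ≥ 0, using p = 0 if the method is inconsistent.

b = (-4315/252, 1979/126, 17/6, -5/12)
c = (0, -1/2, 65/21, 1)
Ac = (0, 0, -1/3, -151/42)
Σ b_i: (-4315/252)·1 + 1979/126·1 + 17/6·1 + (-5/12)·1 = 1 ✓
b·c: 1979/126·(-1/2) + 17/6·65/21 + (-5/12)·1 = 1/2 ✓
b·c²: 1979/126·1/4 + 17/6·4225/441 + (-5/12)·1 = 324449/10584 ≠ 1/3 ⇒ order 2.
b·Ac: 17/6·(-1/3) + (-5/12)·(-151/42) = 31/56 ≠ 1/6

2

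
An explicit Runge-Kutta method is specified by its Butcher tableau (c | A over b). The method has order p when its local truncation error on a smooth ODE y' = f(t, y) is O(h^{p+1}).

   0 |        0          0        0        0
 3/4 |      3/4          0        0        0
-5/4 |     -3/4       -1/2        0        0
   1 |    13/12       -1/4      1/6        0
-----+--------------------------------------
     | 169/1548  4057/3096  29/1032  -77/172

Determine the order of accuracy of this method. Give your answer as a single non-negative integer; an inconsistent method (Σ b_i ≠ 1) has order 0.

b = (169/1548, 4057/3096, 29/1032, -77/172)
c = (0, 3/4, -5/4, 1)
Ac = (0, 0, -3/8, -19/48)
Σ b_i: 169/1548·1 + 4057/3096·1 + 29/1032·1 + (-77/172)·1 = 1 ✓
b·c: 4057/3096·3/4 + 29/1032·(-5/4) + (-77/172)·1 = 1/2 ✓
b·c²: 4057/3096·9/16 + 29/1032·25/16 + (-77/172)·1 = 1/3 ✓
b·Ac: 29/1032·(-3/8) + (-77/172)·(-19/48) = 1/6 ✓
b·c³: 4057/3096·27/64 + 29/1032·(-125/64) + (-77/172)·1 = 415/8256 ≠ 1/4 ⇒ order 3.
b·(c∘Ac): 29/1032·15/32 + (-77/172)·(-19/48) = 6287/33024 ≠ 1/8
b·Ac²: 29/1032·(-9/32) + (-77/172)·23/192 = -127/2064 ≠ 1/12
b·A²c: (-77/172)·(-1/16) = 77/2752 ≠ 1/24

3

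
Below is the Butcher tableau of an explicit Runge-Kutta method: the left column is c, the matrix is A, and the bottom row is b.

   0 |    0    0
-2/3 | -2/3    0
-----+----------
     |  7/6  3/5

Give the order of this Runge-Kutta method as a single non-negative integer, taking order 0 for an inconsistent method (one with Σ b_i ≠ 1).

b = (7/6, 3/5)
c = (0, -2/3)
Σ b_i: 7/6·1 + 3/5·1 = 53/30 ≠ 1 ⇒ order 0.

0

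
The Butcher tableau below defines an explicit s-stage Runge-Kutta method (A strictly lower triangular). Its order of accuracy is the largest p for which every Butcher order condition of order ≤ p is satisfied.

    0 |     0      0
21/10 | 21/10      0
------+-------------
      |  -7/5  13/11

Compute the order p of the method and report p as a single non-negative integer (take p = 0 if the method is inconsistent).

0

b = (-7/5, 13/11)
c = (0, 21/10)
Σ b_i: (-7/5)·1 + 13/11·1 = -12/55 ≠ 1 ⇒ order 0.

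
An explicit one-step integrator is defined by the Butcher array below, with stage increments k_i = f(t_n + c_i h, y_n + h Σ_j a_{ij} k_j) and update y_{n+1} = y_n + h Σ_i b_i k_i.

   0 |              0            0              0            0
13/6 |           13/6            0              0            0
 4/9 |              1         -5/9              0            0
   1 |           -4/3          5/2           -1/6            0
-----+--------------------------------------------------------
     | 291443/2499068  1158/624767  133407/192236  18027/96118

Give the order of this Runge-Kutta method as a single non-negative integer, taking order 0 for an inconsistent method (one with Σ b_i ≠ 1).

3

b = (291443/2499068, 1158/624767, 133407/192236, 18027/96118)
c = (0, 13/6, 4/9, 1)
Ac = (0, 0, -65/54, 577/108)
Σ b_i: 291443/2499068·1 + 1158/624767·1 + 133407/192236·1 + 18027/96118·1 = 1 ✓
b·c: 1158/624767·13/6 + 133407/192236·4/9 + 18027/96118·1 = 1/2 ✓
b·c²: 1158/624767·169/36 + 133407/192236·16/81 + 18027/96118·1 = 1/3 ✓
b·Ac: 133407/192236·(-65/54) + 18027/96118·577/108 = 1/6 ✓
b·c³: 1158/624767·2197/216 + 133407/192236·64/729 + 18027/96118·1 = 462511/1730124 ≠ 1/4 ⇒ order 3.
b·(c∘Ac): 133407/192236·(-130/243) + 18027/96118·577/108 = 727511/1153416 ≠ 1/8
b·Ac²: 133407/192236·(-845/324) + 18027/96118·22751/1944 = 1998487/5190372 ≠ 1/12
b·A²c: 18027/96118·65/324 = 130195/3460248 ≠ 1/24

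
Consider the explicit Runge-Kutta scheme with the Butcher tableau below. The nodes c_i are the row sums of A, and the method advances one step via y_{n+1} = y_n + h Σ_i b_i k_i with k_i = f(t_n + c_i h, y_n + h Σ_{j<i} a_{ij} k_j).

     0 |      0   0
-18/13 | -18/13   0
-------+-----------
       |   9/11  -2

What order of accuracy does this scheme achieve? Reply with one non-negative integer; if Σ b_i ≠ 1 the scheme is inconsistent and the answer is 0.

b = (9/11, -2)
c = (0, -18/13)
Σ b_i: 9/11·1 + (-2)·1 = -13/11 ≠ 1 ⇒ order 0.

0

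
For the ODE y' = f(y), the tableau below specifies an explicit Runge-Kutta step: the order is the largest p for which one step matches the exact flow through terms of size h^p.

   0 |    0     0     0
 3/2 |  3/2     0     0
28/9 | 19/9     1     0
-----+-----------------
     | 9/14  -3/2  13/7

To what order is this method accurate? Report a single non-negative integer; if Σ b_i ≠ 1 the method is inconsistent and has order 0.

b = (9/14, -3/2, 13/7)
c = (0, 3/2, 28/9)
Ac = (0, 0, 3/2)
Σ b_i: 9/14·1 + (-3/2)·1 + 13/7·1 = 1 ✓
b·c: (-3/2)·3/2 + 13/7·28/9 = 127/36 ≠ 1/2 ⇒ order 1.

1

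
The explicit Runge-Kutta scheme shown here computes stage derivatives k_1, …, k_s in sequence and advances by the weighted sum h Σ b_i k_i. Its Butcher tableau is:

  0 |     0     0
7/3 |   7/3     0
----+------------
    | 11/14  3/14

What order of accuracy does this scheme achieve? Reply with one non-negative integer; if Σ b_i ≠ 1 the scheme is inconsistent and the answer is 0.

b = (11/14, 3/14)
c = (0, 7/3)
Σ b_i: 11/14·1 + 3/14·1 = 1 ✓
b·c: 3/14·7/3 = 1/2 ✓; 2 stages ⇒ order 2.

2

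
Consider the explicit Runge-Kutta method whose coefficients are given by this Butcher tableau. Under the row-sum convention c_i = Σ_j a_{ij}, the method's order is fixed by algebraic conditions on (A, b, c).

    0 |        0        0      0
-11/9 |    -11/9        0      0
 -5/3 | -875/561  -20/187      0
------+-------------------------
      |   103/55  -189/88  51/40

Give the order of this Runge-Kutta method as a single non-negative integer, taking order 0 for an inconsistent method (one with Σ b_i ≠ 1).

b = (103/55, -189/88, 51/40)
c = (0, -11/9, -5/3)
Ac = (0, 0, 20/153)
Σ b_i: 103/55·1 + (-189/88)·1 + 51/40·1 = 1 ✓
b·c: (-189/88)·(-11/9) + 51/40·(-5/3) = 1/2 ✓
b·c²: (-189/88)·121/81 + 51/40·25/9 = 1/3 ✓
b·Ac: 51/40·20/153 = 1/6 ✓; 3 stages ⇒ order 3.

3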